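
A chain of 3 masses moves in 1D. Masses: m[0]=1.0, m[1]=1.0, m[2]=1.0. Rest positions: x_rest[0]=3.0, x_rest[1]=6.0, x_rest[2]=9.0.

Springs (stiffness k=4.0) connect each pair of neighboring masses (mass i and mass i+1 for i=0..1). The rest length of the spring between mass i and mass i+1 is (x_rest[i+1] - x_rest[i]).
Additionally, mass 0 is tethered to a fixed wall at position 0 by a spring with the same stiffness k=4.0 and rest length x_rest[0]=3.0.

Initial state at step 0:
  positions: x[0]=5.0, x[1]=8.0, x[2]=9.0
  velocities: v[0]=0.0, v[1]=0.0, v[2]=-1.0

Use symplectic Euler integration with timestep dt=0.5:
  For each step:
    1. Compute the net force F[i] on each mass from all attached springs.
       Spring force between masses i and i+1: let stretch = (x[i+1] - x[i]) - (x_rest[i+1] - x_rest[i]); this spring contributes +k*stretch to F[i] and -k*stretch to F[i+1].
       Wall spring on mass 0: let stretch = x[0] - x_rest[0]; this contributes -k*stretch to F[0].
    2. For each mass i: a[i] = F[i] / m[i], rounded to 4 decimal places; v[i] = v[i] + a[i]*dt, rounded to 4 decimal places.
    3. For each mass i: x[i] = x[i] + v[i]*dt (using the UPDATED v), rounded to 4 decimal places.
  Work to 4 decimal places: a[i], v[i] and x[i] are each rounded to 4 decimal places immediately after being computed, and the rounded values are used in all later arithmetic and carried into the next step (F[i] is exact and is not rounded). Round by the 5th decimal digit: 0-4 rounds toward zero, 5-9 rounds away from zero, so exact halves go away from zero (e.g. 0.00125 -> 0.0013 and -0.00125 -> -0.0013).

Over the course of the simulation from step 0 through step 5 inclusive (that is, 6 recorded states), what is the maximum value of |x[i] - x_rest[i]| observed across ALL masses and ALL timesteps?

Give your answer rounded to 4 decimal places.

Answer: 2.5000

Derivation:
Step 0: x=[5.0000 8.0000 9.0000] v=[0.0000 0.0000 -1.0000]
Step 1: x=[3.0000 6.0000 10.5000] v=[-4.0000 -4.0000 3.0000]
Step 2: x=[1.0000 5.5000 10.5000] v=[-4.0000 -1.0000 0.0000]
Step 3: x=[2.5000 5.5000 8.5000] v=[3.0000 0.0000 -4.0000]
Step 4: x=[4.5000 5.5000 6.5000] v=[4.0000 0.0000 -4.0000]
Step 5: x=[3.0000 5.5000 6.5000] v=[-3.0000 0.0000 0.0000]
Max displacement = 2.5000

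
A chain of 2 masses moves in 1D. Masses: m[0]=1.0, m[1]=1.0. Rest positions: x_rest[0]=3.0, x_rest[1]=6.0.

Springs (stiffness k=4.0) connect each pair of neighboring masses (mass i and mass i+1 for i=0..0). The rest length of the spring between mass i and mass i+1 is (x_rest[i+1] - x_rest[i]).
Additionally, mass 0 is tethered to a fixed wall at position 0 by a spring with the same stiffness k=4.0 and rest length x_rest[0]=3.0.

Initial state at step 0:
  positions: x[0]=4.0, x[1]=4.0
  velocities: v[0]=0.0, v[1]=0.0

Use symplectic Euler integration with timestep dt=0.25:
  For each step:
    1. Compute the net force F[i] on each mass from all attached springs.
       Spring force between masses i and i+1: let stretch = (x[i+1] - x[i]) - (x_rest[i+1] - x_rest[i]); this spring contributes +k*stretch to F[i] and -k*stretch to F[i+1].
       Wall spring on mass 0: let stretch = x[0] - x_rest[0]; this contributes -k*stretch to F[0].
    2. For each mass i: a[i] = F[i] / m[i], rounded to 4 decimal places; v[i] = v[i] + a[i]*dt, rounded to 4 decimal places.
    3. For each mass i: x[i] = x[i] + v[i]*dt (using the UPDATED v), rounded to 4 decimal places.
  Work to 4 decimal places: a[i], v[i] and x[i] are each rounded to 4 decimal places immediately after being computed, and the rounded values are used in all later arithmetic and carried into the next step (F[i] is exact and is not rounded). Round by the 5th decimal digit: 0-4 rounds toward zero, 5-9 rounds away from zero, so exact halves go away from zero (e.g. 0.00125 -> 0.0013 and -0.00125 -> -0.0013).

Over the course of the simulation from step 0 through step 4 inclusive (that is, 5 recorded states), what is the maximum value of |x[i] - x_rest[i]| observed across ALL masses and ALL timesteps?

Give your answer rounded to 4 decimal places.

Step 0: x=[4.0000 4.0000] v=[0.0000 0.0000]
Step 1: x=[3.0000 4.7500] v=[-4.0000 3.0000]
Step 2: x=[1.6875 5.8125] v=[-5.2500 4.2500]
Step 3: x=[0.9844 6.5938] v=[-2.8125 3.1250]
Step 4: x=[1.4375 6.7227] v=[1.8125 0.5156]
Max displacement = 2.0156

Answer: 2.0156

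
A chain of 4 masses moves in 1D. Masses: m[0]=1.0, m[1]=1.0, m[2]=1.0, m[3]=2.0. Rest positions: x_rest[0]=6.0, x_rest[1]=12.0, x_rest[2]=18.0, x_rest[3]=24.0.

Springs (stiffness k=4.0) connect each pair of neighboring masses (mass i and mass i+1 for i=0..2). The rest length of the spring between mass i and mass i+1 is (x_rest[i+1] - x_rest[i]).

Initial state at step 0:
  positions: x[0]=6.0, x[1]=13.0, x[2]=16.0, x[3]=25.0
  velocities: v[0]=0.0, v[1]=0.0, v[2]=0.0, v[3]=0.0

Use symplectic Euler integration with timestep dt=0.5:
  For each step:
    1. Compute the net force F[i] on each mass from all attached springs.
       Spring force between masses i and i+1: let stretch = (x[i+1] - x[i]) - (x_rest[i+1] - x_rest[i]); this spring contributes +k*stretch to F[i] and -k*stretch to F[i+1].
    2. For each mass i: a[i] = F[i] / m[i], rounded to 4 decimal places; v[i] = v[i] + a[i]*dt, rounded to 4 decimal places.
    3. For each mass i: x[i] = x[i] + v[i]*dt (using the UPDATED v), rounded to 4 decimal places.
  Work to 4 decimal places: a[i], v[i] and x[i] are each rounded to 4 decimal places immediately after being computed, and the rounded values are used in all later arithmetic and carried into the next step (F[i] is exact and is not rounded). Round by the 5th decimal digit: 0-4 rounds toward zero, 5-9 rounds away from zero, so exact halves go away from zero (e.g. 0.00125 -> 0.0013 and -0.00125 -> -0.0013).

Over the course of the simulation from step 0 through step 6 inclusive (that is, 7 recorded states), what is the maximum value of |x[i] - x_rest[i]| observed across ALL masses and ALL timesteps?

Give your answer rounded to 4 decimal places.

Answer: 4.1250

Derivation:
Step 0: x=[6.0000 13.0000 16.0000 25.0000] v=[0.0000 0.0000 0.0000 0.0000]
Step 1: x=[7.0000 9.0000 22.0000 23.5000] v=[2.0000 -8.0000 12.0000 -3.0000]
Step 2: x=[4.0000 16.0000 16.5000 24.2500] v=[-6.0000 14.0000 -11.0000 1.5000]
Step 3: x=[7.0000 11.5000 18.2500 24.1250] v=[6.0000 -9.0000 3.5000 -0.2500]
Step 4: x=[8.5000 9.2500 19.1250 24.0625] v=[3.0000 -4.5000 1.7500 -0.1250]
Step 5: x=[4.7500 16.1250 15.0625 24.5313] v=[-7.5000 13.7500 -8.1250 0.9375]
Step 6: x=[6.3750 10.5625 21.5313 23.2657] v=[3.2500 -11.1250 12.9376 -2.5313]
Max displacement = 4.1250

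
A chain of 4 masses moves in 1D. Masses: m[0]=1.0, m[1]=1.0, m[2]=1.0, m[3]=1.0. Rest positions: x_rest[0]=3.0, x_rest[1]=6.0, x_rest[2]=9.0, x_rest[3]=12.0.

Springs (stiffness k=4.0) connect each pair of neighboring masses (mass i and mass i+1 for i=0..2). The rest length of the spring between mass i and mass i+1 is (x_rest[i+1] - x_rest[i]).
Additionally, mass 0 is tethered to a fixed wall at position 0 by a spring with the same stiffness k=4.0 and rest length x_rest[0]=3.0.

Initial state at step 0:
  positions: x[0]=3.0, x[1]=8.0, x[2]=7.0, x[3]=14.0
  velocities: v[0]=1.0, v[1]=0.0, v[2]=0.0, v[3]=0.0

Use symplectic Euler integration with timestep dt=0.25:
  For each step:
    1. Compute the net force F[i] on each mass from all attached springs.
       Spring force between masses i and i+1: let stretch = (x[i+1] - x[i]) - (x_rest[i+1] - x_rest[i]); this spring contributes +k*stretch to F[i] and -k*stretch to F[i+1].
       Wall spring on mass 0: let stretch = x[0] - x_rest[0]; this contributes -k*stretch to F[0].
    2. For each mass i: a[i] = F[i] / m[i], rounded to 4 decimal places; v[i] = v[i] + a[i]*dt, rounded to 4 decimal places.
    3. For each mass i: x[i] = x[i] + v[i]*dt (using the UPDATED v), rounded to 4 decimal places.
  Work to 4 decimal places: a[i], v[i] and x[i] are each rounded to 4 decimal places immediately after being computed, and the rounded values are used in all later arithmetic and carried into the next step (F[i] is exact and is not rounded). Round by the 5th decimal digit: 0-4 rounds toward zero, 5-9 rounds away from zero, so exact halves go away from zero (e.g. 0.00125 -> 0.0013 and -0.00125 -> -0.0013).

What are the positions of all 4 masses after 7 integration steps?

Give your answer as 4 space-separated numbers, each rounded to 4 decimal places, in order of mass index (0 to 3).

Answer: 3.3099 6.8929 7.6219 13.4019

Derivation:
Step 0: x=[3.0000 8.0000 7.0000 14.0000] v=[1.0000 0.0000 0.0000 0.0000]
Step 1: x=[3.7500 6.5000 9.0000 13.0000] v=[3.0000 -6.0000 8.0000 -4.0000]
Step 2: x=[4.2500 4.9375 11.3750 11.7500] v=[2.0000 -6.2500 9.5000 -5.0000]
Step 3: x=[3.8594 4.8125 12.2344 11.1563] v=[-1.5625 -0.5000 3.4375 -2.3750]
Step 4: x=[2.7422 6.3047 10.9688 11.5821] v=[-4.4688 5.9688 -5.0625 1.7031]
Step 5: x=[1.8301 8.0723 8.6905 12.6046] v=[-3.6485 7.0704 -9.1133 4.0898]
Step 6: x=[2.0210 8.4339 7.2362 13.3985] v=[0.7636 1.4464 -5.8174 3.1757]
Step 7: x=[3.3099 6.8929 7.6219 13.4019] v=[5.1555 -6.1642 1.5426 0.0134]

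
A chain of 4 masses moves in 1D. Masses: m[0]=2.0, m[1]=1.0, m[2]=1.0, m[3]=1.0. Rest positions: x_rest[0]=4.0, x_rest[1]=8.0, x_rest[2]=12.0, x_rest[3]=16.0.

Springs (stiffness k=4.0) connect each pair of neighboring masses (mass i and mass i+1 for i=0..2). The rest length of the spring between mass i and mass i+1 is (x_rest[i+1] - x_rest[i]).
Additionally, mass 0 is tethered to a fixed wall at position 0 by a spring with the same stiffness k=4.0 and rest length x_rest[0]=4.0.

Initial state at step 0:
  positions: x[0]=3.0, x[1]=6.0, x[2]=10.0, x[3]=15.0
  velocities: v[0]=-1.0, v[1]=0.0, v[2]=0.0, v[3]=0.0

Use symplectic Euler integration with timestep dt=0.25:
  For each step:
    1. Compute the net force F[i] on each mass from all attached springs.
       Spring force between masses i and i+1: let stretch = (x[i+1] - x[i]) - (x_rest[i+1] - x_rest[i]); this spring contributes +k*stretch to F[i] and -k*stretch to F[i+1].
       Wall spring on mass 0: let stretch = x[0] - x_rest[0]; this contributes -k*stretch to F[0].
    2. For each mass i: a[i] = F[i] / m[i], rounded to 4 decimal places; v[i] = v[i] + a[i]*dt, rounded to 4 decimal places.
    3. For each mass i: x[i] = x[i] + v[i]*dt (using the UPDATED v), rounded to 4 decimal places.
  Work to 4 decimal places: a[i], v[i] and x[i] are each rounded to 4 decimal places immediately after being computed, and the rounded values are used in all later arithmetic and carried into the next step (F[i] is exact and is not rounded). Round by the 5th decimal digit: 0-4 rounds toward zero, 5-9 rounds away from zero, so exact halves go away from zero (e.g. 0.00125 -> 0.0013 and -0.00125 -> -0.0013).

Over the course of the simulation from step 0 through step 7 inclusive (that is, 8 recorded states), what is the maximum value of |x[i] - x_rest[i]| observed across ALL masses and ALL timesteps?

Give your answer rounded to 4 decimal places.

Step 0: x=[3.0000 6.0000 10.0000 15.0000] v=[-1.0000 0.0000 0.0000 0.0000]
Step 1: x=[2.7500 6.2500 10.2500 14.7500] v=[-1.0000 1.0000 1.0000 -1.0000]
Step 2: x=[2.5938 6.6250 10.6250 14.3750] v=[-0.6250 1.5000 1.5000 -1.5000]
Step 3: x=[2.6172 6.9922 10.9375 14.0625] v=[0.0937 1.4688 1.2500 -1.2500]
Step 4: x=[2.8604 7.2520 11.0449 13.9688] v=[0.9726 1.0391 0.4297 -0.3750]
Step 5: x=[3.2950 7.3621 10.9351 14.1441] v=[1.7382 0.4404 -0.4393 0.7011]
Step 6: x=[3.8261 7.3487 10.7343 14.5171] v=[2.1243 -0.0537 -0.8033 1.4921]
Step 7: x=[4.3193 7.3010 10.6328 14.9444] v=[1.9726 -0.1907 -0.4061 1.7093]
Max displacement = 2.0312

Answer: 2.0312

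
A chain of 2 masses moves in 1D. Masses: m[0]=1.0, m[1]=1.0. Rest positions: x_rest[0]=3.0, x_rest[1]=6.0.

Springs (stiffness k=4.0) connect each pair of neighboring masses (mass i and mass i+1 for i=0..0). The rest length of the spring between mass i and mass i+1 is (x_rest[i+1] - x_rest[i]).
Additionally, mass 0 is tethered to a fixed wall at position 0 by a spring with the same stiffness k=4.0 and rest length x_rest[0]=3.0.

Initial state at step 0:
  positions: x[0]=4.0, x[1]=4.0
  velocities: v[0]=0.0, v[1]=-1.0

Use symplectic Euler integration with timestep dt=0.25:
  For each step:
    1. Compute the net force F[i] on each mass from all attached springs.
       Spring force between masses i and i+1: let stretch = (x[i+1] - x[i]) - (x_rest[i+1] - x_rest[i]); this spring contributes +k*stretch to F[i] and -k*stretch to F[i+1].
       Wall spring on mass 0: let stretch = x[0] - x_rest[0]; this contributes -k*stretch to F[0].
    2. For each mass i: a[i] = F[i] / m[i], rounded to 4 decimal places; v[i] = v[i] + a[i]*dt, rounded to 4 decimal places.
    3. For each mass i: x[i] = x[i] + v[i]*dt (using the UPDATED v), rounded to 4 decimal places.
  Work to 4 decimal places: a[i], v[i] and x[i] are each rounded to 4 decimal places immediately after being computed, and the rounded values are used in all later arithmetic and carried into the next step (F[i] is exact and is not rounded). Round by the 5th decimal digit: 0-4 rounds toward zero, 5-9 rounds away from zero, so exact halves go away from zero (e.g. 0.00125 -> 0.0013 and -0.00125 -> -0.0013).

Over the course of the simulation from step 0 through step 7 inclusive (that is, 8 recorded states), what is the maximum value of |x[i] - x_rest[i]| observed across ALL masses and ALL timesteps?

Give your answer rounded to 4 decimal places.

Step 0: x=[4.0000 4.0000] v=[0.0000 -1.0000]
Step 1: x=[3.0000 4.5000] v=[-4.0000 2.0000]
Step 2: x=[1.6250 5.3750] v=[-5.5000 3.5000]
Step 3: x=[0.7813 6.0625] v=[-3.3750 2.7500]
Step 4: x=[1.0625 6.1797] v=[1.1249 0.4688]
Step 5: x=[2.3574 5.7676] v=[5.1796 -1.6484]
Step 6: x=[3.9155 5.2530] v=[6.2324 -2.0586]
Step 7: x=[4.8291 5.1540] v=[3.6544 -0.3961]
Max displacement = 2.2187

Answer: 2.2187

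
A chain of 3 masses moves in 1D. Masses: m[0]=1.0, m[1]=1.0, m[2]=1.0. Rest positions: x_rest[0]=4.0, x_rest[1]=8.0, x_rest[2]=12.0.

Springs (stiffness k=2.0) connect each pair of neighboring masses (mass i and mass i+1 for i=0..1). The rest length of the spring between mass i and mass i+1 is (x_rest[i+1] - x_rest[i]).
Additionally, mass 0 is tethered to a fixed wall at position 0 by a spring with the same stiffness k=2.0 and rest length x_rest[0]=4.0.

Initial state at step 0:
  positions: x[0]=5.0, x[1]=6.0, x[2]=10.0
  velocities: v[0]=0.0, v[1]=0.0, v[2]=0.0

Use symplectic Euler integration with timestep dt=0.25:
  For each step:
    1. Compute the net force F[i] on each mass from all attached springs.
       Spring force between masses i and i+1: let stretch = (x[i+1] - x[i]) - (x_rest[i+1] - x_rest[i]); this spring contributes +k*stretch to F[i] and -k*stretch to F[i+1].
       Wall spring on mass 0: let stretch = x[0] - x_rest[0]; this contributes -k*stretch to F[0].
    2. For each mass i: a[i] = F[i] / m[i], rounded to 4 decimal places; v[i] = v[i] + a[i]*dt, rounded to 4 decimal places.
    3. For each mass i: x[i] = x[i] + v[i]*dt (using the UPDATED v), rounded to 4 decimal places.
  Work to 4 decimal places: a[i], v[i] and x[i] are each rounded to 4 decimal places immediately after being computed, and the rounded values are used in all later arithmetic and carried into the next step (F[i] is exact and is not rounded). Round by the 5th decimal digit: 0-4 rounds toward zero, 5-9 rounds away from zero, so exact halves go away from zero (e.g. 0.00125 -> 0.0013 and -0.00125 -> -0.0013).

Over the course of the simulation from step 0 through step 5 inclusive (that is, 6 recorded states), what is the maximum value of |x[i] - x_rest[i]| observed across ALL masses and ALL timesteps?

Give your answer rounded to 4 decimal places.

Answer: 2.0284

Derivation:
Step 0: x=[5.0000 6.0000 10.0000] v=[0.0000 0.0000 0.0000]
Step 1: x=[4.5000 6.3750 10.0000] v=[-2.0000 1.5000 0.0000]
Step 2: x=[3.6719 6.9688 10.0469] v=[-3.3125 2.3750 0.1875]
Step 3: x=[2.7969 7.5352 10.2090] v=[-3.5000 2.2656 0.6485]
Step 4: x=[2.1646 7.8436 10.5369] v=[-2.5293 1.2334 1.3116]
Step 5: x=[1.9716 7.7787 11.0282] v=[-0.7721 -0.2595 1.9650]
Max displacement = 2.0284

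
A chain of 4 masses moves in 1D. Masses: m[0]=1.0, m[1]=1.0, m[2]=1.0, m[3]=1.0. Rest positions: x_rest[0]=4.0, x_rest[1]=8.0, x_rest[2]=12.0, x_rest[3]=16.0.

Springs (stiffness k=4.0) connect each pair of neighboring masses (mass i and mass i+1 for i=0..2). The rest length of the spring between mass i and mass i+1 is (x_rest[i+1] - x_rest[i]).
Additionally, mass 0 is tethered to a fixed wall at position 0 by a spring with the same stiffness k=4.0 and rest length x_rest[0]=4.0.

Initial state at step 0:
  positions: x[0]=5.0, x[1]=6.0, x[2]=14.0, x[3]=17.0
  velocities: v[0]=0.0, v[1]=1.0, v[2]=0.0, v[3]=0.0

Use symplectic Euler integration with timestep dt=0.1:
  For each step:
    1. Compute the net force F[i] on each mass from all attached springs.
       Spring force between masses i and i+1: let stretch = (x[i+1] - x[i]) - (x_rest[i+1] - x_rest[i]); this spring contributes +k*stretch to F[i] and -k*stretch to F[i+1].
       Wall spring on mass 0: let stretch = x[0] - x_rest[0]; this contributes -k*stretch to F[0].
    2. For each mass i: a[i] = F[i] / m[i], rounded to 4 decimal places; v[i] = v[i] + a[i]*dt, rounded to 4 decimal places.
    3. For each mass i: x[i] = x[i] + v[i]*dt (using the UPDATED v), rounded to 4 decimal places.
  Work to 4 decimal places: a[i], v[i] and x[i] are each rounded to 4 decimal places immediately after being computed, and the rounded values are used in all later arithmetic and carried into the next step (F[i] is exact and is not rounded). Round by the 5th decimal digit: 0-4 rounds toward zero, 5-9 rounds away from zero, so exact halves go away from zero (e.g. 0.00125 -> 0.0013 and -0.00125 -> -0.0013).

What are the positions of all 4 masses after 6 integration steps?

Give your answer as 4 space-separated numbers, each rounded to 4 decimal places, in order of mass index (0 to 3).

Step 0: x=[5.0000 6.0000 14.0000 17.0000] v=[0.0000 1.0000 0.0000 0.0000]
Step 1: x=[4.8400 6.3800 13.8000 17.0400] v=[-1.6000 3.8000 -2.0000 0.4000]
Step 2: x=[4.5480 6.9952 13.4328 17.1104] v=[-2.9200 6.1520 -3.6720 0.7040]
Step 3: x=[4.1720 7.7700 12.9552 17.1937] v=[-3.7603 7.7482 -4.7760 0.8330]
Step 4: x=[3.7730 8.6083 12.4397 17.2675] v=[-3.9899 8.3831 -5.1547 0.7376]
Step 5: x=[3.4165 9.4065 11.9641 17.3082] v=[-3.5650 7.9815 -4.7561 0.4065]
Step 6: x=[3.1629 10.0674 11.6000 17.2951] v=[-2.5356 6.6085 -3.6415 -0.1311]

Answer: 3.1629 10.0674 11.6000 17.2951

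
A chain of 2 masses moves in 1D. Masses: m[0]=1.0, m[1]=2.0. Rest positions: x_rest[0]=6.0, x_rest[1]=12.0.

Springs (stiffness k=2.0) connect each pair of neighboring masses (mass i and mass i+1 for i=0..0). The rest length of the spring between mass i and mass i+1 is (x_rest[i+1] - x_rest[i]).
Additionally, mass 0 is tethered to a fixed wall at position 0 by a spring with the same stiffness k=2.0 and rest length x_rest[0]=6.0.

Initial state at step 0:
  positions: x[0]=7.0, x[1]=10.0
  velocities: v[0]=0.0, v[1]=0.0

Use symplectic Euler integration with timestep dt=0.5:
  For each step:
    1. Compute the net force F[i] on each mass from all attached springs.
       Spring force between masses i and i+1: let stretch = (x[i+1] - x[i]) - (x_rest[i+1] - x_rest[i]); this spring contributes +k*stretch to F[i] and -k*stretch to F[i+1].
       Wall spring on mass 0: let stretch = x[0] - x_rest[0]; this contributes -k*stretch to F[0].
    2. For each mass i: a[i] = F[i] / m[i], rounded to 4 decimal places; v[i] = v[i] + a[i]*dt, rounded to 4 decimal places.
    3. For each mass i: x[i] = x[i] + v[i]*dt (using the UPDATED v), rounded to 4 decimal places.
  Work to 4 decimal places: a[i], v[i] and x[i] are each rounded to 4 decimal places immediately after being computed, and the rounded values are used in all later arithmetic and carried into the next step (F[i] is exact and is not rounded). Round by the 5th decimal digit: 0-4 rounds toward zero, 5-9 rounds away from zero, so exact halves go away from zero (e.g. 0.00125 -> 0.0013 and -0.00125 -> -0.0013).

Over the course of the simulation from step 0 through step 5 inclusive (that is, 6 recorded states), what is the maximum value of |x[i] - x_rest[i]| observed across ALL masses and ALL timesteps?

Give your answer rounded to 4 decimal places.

Step 0: x=[7.0000 10.0000] v=[0.0000 0.0000]
Step 1: x=[5.0000 10.7500] v=[-4.0000 1.5000]
Step 2: x=[3.3750 11.5625] v=[-3.2500 1.6250]
Step 3: x=[4.1563 11.8282] v=[1.5625 0.5313]
Step 4: x=[6.6954 11.6759] v=[5.0781 -0.3047]
Step 5: x=[8.3770 11.7785] v=[3.3632 0.2051]
Max displacement = 2.6250

Answer: 2.6250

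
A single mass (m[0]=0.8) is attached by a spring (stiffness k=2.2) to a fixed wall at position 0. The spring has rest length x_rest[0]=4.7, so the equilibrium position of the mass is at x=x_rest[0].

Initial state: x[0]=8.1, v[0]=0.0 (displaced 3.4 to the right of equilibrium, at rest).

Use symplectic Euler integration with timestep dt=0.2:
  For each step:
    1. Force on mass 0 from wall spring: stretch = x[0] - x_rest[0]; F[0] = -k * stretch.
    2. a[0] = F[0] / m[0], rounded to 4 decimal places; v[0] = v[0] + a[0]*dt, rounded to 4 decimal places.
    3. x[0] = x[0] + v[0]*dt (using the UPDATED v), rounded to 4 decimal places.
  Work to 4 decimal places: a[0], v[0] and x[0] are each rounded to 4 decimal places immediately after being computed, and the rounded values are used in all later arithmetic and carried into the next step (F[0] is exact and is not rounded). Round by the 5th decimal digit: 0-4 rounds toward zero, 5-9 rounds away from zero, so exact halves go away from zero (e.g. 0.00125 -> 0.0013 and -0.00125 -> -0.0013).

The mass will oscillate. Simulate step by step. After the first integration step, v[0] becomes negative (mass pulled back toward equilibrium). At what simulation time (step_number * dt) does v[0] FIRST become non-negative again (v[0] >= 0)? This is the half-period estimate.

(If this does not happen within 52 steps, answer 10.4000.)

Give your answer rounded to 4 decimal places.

Step 0: x=[8.1000] v=[0.0000]
Step 1: x=[7.7260] v=[-1.8700]
Step 2: x=[7.0191] v=[-3.5343]
Step 3: x=[6.0571] v=[-4.8098]
Step 4: x=[4.9459] v=[-5.5562]
Step 5: x=[3.8076] v=[-5.6914]
Step 6: x=[2.7675] v=[-5.2006]
Step 7: x=[1.9400] v=[-4.1377]
Step 8: x=[1.4161] v=[-2.6197]
Step 9: x=[1.2534] v=[-0.8136]
Step 10: x=[1.4698] v=[1.0820]
First v>=0 after going negative at step 10, time=2.0000

Answer: 2.0000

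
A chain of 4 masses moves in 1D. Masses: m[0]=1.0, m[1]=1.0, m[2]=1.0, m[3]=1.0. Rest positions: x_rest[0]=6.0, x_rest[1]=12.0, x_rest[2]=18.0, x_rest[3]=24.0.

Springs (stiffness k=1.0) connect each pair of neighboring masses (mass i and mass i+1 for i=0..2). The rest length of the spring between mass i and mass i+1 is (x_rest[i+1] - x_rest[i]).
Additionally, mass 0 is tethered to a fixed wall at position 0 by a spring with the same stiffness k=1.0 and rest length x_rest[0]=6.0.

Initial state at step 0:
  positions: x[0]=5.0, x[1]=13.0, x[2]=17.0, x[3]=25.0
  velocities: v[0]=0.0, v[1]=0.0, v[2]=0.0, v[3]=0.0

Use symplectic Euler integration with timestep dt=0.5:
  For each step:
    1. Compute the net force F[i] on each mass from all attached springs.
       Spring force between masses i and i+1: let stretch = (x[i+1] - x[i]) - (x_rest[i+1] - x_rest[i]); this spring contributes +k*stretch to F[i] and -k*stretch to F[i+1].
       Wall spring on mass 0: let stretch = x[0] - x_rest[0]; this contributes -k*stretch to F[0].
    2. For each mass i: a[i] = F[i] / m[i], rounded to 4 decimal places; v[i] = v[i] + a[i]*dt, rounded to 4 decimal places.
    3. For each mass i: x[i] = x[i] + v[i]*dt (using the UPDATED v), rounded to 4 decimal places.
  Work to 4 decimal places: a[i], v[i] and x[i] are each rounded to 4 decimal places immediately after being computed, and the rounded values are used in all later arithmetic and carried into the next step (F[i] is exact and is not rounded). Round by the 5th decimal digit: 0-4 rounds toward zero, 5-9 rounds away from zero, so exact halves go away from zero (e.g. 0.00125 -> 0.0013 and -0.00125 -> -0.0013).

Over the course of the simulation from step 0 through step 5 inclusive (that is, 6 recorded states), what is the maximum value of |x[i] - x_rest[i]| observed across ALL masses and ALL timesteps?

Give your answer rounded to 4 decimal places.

Answer: 1.3907

Derivation:
Step 0: x=[5.0000 13.0000 17.0000 25.0000] v=[0.0000 0.0000 0.0000 0.0000]
Step 1: x=[5.7500 12.0000 18.0000 24.5000] v=[1.5000 -2.0000 2.0000 -1.0000]
Step 2: x=[6.6250 10.9375 19.1250 23.8750] v=[1.7500 -2.1250 2.2500 -1.2500]
Step 3: x=[6.9219 10.8438 19.3907 23.5625] v=[0.5938 -0.1875 0.5313 -0.6250]
Step 4: x=[6.4688 11.9063 18.5626 23.7071] v=[-0.9062 2.1250 -1.6563 0.2891]
Step 5: x=[5.7579 13.2735 17.3565 24.0656] v=[-1.4219 2.7344 -2.4122 0.7169]
Max displacement = 1.3907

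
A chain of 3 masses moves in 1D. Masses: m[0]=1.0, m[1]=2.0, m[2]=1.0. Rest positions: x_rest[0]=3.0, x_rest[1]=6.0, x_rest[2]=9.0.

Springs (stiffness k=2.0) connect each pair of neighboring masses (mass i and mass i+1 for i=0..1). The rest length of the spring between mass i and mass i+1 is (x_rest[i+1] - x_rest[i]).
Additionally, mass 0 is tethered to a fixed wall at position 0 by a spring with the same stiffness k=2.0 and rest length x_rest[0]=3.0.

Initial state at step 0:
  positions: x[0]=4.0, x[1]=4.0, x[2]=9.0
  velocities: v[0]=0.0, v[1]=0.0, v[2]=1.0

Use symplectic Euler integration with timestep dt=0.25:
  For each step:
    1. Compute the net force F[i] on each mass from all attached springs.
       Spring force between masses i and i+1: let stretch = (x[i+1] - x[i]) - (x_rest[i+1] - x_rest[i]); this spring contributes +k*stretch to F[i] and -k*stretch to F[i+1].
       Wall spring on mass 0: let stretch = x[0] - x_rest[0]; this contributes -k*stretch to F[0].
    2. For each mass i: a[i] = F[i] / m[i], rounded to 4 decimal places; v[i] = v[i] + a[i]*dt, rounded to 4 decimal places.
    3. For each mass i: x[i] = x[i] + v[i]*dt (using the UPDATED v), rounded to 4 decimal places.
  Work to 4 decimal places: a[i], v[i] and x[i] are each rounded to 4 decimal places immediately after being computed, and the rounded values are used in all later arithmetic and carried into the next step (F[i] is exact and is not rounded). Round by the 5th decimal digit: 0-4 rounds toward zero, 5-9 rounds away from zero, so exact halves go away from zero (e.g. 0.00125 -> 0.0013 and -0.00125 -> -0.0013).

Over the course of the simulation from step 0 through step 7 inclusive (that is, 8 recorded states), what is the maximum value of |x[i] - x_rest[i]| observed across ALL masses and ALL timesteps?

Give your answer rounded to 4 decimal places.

Answer: 2.0334

Derivation:
Step 0: x=[4.0000 4.0000 9.0000] v=[0.0000 0.0000 1.0000]
Step 1: x=[3.5000 4.3125 9.0000] v=[-2.0000 1.2500 0.0000]
Step 2: x=[2.6641 4.8672 8.7891] v=[-3.3438 2.2188 -0.8438]
Step 3: x=[1.7705 5.5293 8.4629] v=[-3.5743 2.6485 -1.3048]
Step 4: x=[1.1255 6.1399 8.1450] v=[-2.5802 2.4422 -1.2716]
Step 5: x=[0.9666 6.5624 7.9515] v=[-0.6358 1.6899 -0.7742]
Step 6: x=[1.3863 6.7220 7.9593] v=[1.6788 0.6382 0.0313]
Step 7: x=[2.2997 6.6254 8.1875] v=[3.6535 -0.3864 0.9127]
Max displacement = 2.0334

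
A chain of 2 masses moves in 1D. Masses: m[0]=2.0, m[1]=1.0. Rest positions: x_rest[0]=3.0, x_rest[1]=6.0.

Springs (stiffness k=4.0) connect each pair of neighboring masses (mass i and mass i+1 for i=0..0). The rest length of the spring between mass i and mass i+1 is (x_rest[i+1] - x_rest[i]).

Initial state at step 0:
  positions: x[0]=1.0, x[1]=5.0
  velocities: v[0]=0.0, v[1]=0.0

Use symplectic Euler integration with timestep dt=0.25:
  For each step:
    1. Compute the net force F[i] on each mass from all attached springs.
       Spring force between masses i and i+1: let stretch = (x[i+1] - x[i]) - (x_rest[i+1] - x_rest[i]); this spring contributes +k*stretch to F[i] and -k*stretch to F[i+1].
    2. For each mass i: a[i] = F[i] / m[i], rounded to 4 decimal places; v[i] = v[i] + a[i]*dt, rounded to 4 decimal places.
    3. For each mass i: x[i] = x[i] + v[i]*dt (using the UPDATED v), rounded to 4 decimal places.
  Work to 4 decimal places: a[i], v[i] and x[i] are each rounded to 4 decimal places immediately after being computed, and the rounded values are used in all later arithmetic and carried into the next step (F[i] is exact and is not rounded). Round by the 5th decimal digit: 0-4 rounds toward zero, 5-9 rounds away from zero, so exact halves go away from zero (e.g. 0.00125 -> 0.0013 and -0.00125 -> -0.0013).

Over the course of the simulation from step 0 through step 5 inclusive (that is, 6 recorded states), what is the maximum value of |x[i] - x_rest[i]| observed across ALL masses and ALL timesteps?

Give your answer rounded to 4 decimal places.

Step 0: x=[1.0000 5.0000] v=[0.0000 0.0000]
Step 1: x=[1.1250 4.7500] v=[0.5000 -1.0000]
Step 2: x=[1.3281 4.3438] v=[0.8125 -1.6250]
Step 3: x=[1.5332 3.9336] v=[0.8204 -1.6407]
Step 4: x=[1.6634 3.6733] v=[0.5206 -1.0411]
Step 5: x=[1.6698 3.6606] v=[0.0256 -0.0510]
Max displacement = 2.3394

Answer: 2.3394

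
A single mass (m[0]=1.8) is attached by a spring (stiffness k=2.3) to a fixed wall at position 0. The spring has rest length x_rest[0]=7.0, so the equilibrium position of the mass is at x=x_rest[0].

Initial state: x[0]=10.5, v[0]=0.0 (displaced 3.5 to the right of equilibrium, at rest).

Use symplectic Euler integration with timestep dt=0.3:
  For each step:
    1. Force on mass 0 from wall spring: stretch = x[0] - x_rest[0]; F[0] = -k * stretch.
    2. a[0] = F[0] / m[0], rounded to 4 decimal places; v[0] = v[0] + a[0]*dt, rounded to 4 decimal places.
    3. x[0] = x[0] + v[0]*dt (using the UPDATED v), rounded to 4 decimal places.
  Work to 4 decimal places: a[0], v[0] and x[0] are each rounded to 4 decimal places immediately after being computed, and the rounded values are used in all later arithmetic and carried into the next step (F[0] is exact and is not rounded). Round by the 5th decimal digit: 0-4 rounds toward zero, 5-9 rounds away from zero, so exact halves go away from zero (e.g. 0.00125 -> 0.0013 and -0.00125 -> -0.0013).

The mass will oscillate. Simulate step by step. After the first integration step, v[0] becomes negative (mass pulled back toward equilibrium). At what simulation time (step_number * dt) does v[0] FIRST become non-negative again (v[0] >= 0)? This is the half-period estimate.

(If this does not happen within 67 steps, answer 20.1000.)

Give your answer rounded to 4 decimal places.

Step 0: x=[10.5000] v=[0.0000]
Step 1: x=[10.0975] v=[-1.3417]
Step 2: x=[9.3388] v=[-2.5291]
Step 3: x=[8.3111] v=[-3.4257]
Step 4: x=[7.1326] v=[-3.9283]
Step 5: x=[5.9389] v=[-3.9791]
Step 6: x=[4.8672] v=[-3.5723]
Step 7: x=[4.0408] v=[-2.7547]
Step 8: x=[3.5547] v=[-1.6203]
Step 9: x=[3.4648] v=[-0.2996]
Step 10: x=[3.7815] v=[1.0556]
First v>=0 after going negative at step 10, time=3.0000

Answer: 3.0000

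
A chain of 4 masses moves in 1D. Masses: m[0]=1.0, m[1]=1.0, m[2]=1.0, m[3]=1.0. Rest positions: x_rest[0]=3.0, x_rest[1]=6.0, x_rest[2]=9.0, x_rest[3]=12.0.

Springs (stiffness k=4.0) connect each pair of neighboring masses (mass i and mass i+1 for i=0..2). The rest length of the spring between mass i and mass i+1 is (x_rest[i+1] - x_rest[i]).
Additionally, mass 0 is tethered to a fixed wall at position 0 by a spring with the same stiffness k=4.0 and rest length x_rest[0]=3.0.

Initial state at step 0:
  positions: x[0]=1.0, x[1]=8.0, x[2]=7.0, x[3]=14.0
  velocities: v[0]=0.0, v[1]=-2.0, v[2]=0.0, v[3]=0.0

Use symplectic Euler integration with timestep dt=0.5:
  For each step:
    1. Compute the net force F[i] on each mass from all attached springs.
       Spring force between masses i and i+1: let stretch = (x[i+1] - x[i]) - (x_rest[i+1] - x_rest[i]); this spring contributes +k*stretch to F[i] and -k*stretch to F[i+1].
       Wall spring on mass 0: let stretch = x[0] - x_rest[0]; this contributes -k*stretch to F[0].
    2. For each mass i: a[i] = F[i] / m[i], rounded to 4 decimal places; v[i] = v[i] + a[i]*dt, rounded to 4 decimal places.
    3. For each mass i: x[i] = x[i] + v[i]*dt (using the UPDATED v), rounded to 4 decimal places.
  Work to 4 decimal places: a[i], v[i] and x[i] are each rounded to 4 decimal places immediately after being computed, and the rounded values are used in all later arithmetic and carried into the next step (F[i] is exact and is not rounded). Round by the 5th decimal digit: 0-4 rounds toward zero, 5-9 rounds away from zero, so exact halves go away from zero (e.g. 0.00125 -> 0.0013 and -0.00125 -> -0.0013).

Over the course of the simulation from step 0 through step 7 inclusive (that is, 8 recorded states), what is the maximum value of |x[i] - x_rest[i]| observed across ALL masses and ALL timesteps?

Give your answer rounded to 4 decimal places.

Step 0: x=[1.0000 8.0000 7.0000 14.0000] v=[0.0000 -2.0000 0.0000 0.0000]
Step 1: x=[7.0000 -1.0000 15.0000 10.0000] v=[12.0000 -18.0000 16.0000 -8.0000]
Step 2: x=[-2.0000 14.0000 2.0000 14.0000] v=[-18.0000 30.0000 -26.0000 8.0000]
Step 3: x=[7.0000 1.0000 13.0000 9.0000] v=[18.0000 -26.0000 22.0000 -10.0000]
Step 4: x=[3.0000 6.0000 8.0000 11.0000] v=[-8.0000 10.0000 -10.0000 4.0000]
Step 5: x=[-1.0000 10.0000 4.0000 13.0000] v=[-8.0000 8.0000 -8.0000 4.0000]
Step 6: x=[7.0000 -3.0000 15.0000 9.0000] v=[16.0000 -26.0000 22.0000 -8.0000]
Step 7: x=[-2.0000 12.0000 2.0000 14.0000] v=[-18.0000 30.0000 -26.0000 10.0000]
Max displacement = 9.0000

Answer: 9.0000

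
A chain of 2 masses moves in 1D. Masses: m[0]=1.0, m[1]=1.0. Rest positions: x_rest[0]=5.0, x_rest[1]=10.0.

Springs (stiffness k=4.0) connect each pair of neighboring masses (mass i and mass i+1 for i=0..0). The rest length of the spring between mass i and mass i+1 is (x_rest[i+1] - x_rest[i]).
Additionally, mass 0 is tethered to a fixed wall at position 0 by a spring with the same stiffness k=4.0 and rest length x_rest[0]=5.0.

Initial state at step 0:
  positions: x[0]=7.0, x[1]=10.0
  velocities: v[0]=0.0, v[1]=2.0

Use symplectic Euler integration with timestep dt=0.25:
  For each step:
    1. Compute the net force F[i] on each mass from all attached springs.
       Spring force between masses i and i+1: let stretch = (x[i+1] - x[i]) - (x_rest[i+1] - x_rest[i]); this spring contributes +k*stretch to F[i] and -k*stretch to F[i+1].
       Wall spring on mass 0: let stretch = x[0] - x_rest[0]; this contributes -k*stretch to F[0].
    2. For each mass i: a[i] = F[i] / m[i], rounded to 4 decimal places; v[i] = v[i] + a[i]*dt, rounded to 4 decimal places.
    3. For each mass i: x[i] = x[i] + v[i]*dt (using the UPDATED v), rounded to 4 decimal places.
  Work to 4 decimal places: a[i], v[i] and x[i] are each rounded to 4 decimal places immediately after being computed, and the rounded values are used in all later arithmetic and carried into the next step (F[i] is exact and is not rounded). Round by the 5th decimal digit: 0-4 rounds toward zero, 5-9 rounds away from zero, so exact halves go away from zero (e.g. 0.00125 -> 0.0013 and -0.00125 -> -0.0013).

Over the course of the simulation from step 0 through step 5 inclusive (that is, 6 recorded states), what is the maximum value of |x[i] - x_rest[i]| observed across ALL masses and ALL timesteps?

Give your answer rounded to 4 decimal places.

Answer: 2.4375

Derivation:
Step 0: x=[7.0000 10.0000] v=[0.0000 2.0000]
Step 1: x=[6.0000 11.0000] v=[-4.0000 4.0000]
Step 2: x=[4.7500 12.0000] v=[-5.0000 4.0000]
Step 3: x=[4.1250 12.4375] v=[-2.5000 1.7500]
Step 4: x=[4.5469 12.0469] v=[1.6875 -1.5625]
Step 5: x=[5.7071 11.0313] v=[4.6406 -4.0625]
Max displacement = 2.4375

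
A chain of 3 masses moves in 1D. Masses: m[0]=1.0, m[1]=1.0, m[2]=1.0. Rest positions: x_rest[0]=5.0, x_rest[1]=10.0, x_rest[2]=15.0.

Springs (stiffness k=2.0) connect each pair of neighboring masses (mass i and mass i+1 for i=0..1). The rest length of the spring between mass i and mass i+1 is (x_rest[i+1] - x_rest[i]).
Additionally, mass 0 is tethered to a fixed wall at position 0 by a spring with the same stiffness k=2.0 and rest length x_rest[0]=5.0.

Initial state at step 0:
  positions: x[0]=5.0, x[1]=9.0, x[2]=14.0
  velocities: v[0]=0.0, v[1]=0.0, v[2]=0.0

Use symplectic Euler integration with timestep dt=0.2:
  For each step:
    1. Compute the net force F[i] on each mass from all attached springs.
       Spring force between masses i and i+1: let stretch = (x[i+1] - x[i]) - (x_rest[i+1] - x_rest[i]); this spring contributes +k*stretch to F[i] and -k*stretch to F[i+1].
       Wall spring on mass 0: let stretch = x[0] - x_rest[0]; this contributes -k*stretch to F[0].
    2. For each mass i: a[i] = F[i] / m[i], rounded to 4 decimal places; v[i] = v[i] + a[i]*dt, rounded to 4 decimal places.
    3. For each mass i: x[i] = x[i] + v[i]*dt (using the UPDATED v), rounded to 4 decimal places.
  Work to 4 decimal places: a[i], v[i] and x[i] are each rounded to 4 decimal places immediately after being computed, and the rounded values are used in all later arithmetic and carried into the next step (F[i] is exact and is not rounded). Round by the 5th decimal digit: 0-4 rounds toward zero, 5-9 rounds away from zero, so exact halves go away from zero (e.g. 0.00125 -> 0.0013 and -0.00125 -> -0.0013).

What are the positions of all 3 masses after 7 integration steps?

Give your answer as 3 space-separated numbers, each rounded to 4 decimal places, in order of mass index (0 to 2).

Step 0: x=[5.0000 9.0000 14.0000] v=[0.0000 0.0000 0.0000]
Step 1: x=[4.9200 9.0800 14.0000] v=[-0.4000 0.4000 0.0000]
Step 2: x=[4.7792 9.2208 14.0064] v=[-0.7040 0.7040 0.0320]
Step 3: x=[4.6114 9.3891 14.0300] v=[-0.8390 0.8416 0.1178]
Step 4: x=[4.4569 9.5465 14.0823] v=[-0.7725 0.7869 0.2614]
Step 5: x=[4.3530 9.6596 14.1717] v=[-0.5194 0.5654 0.4471]
Step 6: x=[4.3254 9.7091 14.3002] v=[-0.1380 0.2476 0.6423]
Step 7: x=[4.3825 9.6952 14.4614] v=[0.2853 -0.0694 0.8059]

Answer: 4.3825 9.6952 14.4614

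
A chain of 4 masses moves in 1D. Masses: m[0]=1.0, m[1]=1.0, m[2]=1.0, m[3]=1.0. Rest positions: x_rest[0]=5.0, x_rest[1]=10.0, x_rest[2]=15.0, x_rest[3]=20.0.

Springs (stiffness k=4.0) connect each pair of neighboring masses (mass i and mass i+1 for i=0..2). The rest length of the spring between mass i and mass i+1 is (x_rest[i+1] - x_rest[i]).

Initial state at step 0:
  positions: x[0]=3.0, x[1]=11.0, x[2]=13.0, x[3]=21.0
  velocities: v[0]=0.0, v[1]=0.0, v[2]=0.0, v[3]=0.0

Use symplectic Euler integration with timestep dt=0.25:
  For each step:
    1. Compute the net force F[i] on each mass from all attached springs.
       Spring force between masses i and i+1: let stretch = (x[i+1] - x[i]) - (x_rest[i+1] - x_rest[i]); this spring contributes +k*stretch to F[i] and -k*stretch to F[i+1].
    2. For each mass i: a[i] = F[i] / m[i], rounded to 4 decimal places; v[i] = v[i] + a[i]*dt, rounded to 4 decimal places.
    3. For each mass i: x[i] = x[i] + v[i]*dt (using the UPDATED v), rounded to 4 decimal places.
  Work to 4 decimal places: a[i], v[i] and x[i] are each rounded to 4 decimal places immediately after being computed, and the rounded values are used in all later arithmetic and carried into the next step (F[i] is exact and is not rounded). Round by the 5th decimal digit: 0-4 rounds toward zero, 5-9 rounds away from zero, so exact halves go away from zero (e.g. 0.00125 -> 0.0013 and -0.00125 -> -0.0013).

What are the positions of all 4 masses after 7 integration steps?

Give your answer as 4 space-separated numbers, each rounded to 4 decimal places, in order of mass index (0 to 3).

Answer: 4.7271 11.0440 12.9561 19.2730

Derivation:
Step 0: x=[3.0000 11.0000 13.0000 21.0000] v=[0.0000 0.0000 0.0000 0.0000]
Step 1: x=[3.7500 9.5000 14.5000 20.2500] v=[3.0000 -6.0000 6.0000 -3.0000]
Step 2: x=[4.6875 7.8125 16.1875 19.3125] v=[3.7500 -6.7500 6.7500 -3.7500]
Step 3: x=[5.1563 7.4375 16.5625 18.8438] v=[1.8750 -1.5000 1.5000 -1.8750]
Step 4: x=[4.9454 8.7735 15.2266 19.0547] v=[-0.8438 5.3438 -5.3437 0.8437]
Step 5: x=[4.4415 10.7657 13.2344 19.5586] v=[-2.0157 7.9688 -7.9687 2.0156]
Step 6: x=[4.2686 11.7940 12.2061 19.7315] v=[-0.6915 4.1133 -4.1132 0.6914]
Step 7: x=[4.7271 11.0440 12.9561 19.2730] v=[1.8339 -3.0000 3.0001 -1.8340]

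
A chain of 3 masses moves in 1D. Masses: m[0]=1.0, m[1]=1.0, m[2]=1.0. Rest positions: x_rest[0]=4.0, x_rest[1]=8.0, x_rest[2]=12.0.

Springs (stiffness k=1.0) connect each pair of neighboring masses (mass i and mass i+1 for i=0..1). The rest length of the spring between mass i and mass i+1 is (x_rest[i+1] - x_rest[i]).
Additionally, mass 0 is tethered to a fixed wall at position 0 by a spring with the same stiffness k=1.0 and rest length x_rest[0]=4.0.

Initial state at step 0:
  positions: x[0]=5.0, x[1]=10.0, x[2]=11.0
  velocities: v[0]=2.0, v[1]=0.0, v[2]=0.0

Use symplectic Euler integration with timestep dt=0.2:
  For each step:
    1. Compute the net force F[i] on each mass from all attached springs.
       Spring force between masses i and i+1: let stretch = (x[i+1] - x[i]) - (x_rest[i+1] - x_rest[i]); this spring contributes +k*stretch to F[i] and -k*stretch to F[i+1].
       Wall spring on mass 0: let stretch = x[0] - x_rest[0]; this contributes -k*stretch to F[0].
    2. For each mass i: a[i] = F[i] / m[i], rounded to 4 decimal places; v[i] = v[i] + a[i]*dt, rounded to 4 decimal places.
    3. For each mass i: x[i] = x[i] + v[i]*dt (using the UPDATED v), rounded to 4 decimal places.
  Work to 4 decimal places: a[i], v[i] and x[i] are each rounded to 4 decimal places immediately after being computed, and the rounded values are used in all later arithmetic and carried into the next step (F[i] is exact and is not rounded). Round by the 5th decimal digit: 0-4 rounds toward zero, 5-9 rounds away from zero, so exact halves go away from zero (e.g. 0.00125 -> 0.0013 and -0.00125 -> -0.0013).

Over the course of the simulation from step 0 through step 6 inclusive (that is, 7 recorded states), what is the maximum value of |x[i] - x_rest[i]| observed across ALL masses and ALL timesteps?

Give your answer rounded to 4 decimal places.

Answer: 2.2328

Derivation:
Step 0: x=[5.0000 10.0000 11.0000] v=[2.0000 0.0000 0.0000]
Step 1: x=[5.4000 9.8400 11.1200] v=[2.0000 -0.8000 0.6000]
Step 2: x=[5.7616 9.5536 11.3488] v=[1.8080 -1.4320 1.1440]
Step 3: x=[6.0444 9.1873 11.6658] v=[1.4141 -1.8314 1.5850]
Step 4: x=[6.2112 8.7944 12.0437] v=[0.8338 -1.9643 1.8893]
Step 5: x=[6.2328 8.4282 12.4516] v=[0.1082 -1.8311 2.0394]
Step 6: x=[6.0929 8.1351 12.8585] v=[-0.6993 -1.4655 2.0347]
Max displacement = 2.2328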